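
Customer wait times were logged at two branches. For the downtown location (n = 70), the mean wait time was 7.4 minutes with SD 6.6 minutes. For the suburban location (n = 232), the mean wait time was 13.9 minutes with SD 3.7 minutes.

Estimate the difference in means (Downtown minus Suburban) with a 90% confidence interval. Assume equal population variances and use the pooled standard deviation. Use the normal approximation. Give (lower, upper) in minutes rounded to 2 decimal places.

s_p = √[((n₁−1)s₁² + (n₂−1)s₂²)/(n₁+n₂−2)] = √[(69·6.6² + 231·3.7²)/300] = 4.5343.
SE = 4.5343·√(1/70 + 1/232) = 0.6183.
With z* = 1.645, margin = 1.645 × 0.6183 = 1.0171.
x̄₁ − x̄₂ = 7.4 − 13.9 = -6.5000; interval -6.5000 ± 1.0171 = (-7.52, -5.48).

(-7.52, -5.48)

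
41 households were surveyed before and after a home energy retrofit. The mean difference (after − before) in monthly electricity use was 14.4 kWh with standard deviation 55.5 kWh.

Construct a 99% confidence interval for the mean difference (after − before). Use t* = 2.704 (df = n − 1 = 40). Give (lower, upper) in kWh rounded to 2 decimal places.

(-9.04, 37.84)

Paired design: SE = s_d/√n = 55.5/√41 = 8.6676.
t* = 2.704; margin of error = 2.704 × 8.6676 = 23.4372.
14.4 ± 23.4372 → (-9.04, 37.84).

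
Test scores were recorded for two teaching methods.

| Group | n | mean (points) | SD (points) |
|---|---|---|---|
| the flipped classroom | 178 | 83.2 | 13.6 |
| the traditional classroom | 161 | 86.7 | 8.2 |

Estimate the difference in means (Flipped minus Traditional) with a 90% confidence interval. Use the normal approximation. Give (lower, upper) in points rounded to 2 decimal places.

(-5.49, -1.51)

Per-group SEs: s₁/√n₁ = 13.6/√178 = 1.0194, s₂/√n₂ = 8.2/√161 = 0.6463.
Unpooled SE of the difference: √(1.03917636 + 0.41770369) = 1.2070.
Margin of error = z* · SE = 1.645 × 1.2070 = 1.9855.
x̄₁ − x̄₂ = 83.2 − 86.7 = -3.5000.
CI: -3.5000 ± 1.9855 = (-5.49, -1.51).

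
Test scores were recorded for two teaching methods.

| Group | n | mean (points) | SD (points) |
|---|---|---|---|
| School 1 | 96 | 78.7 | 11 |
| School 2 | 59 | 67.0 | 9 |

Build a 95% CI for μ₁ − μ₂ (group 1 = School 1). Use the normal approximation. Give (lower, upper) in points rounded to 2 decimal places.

(8.52, 14.88)

SE₁ = s₁/√n₁ = 11/√96 = 1.1227; SE₂ = 9/√59 = 1.1717.
Independent samples, unequal variances: SE_diff = √(SE₁² + SE₂²) = √(1.26045529 + 1.37288089) = 1.6228.
z* = 1.960, so margin of error = 1.960 × 1.6228 = 3.1807.
Difference in means = 78.7 − 67.0 = 11.7000.
11.7000 ± 3.1807 → (8.52, 14.88).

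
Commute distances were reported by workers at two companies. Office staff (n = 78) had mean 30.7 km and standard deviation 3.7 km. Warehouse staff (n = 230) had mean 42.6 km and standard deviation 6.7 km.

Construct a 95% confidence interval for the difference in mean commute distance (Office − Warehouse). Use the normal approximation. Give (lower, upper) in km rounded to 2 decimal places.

(-13.09, -10.71)

Standard errors of each mean: 3.7/√78 = 0.4189 and 6.7/√230 = 0.4418.
SE(x̄₁ − x̄₂) = √(0.4189² + 0.4418²) = 0.6088 for independent samples with unequal variances.
With z* = 1.960, the margin is 1.960 × 0.6088 = 1.1932.
x̄₁ − x̄₂ = 30.7 − 42.6 = -11.9000; the interval is -11.9000 ± 1.1932 = (-13.09, -10.71).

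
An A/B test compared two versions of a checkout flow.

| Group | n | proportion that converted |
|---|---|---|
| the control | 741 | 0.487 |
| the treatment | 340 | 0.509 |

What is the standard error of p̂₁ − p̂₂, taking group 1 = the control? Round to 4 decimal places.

0.0327

The two standard errors are √(0.4870×0.5130/741) = 0.01836 and √(0.5090×0.4910/340) = 0.02711.
Because the samples are independent, SE_diff = √(0.01836² + 0.02711²) = 0.03274.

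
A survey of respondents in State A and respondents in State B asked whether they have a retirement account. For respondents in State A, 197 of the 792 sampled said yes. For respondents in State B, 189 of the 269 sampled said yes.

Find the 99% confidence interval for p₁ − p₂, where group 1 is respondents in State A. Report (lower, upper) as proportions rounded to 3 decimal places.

(-0.536, -0.372)

First, p̂₁ = 197/792 = 0.2487; p̂₂ = 189/269 = 0.7026.
The two standard errors are √(0.2487×0.7513/792) = 0.01536 and √(0.7026×0.2974/269) = 0.02787.
Because the samples are independent, SE_diff = √(0.01536² + 0.02787²) = 0.03182.
Using z* = 2.576 for 99%, ME = 2.576 × 0.03182 = 0.08197.
p̂₁ − p̂₂ = -0.4539; interval -0.4539 ± 0.08197 gives (-0.536, -0.372).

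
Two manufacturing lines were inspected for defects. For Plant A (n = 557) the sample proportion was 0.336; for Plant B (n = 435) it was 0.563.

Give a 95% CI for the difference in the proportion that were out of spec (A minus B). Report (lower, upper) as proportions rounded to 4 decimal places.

(-0.2879, -0.1661)

The two standard errors are √(0.3360×0.6640/557) = 0.02001 and √(0.5630×0.4370/435) = 0.02378.
Because the samples are independent, SE_diff = √(0.02001² + 0.02378²) = 0.03108.
Using z* = 1.960 for 95%, ME = 1.960 × 0.03108 = 0.06092.
p̂₁ − p̂₂ = -0.2270; interval -0.2270 ± 0.06092 gives (-0.2879, -0.1661).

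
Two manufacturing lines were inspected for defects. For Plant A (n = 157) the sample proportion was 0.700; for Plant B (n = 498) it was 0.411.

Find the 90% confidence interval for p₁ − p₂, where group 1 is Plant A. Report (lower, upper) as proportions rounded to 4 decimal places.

(0.2188, 0.3592)

Each SE is √(p̂(1−p̂)/n): √(0.7000·0.3000/157) = 0.03657 and √(0.4110·0.5890/498) = 0.02205.
SE(p̂₁ − p̂₂) = √(SE₁² + SE₂²) = √(0.0013373649 + 0.0004862025) = 0.04270, since the two samples are independent.
At 90% confidence z* = 1.645; margin = 1.645 × 0.04270 = 0.07024.
The difference is 0.7000 − 0.4110 = 0.2890, so the interval is 0.2890 ± 0.07024 = (0.2188, 0.3592).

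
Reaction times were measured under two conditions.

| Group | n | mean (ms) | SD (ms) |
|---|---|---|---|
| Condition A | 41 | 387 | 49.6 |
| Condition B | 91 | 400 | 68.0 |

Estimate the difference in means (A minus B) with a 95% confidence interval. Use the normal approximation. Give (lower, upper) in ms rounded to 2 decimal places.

SE₁ = s₁/√n₁ = 49.6/√41 = 7.7462; SE₂ = 68.0/√91 = 7.1283.
Independent samples, unequal variances: SE_diff = √(SE₁² + SE₂²) = √(60.00361444 + 50.81266089) = 10.5269.
z* = 1.960, so margin of error = 1.960 × 10.5269 = 20.6327.
Difference in means = 387 − 400 = -13.0000.
-13.0000 ± 20.6327 → (-33.63, 7.63).

(-33.63, 7.63)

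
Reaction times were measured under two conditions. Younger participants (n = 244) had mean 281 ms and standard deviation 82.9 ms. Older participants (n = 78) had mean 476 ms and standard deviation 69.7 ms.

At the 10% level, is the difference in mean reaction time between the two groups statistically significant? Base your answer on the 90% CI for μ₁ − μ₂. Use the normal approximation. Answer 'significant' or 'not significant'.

significant

Per-group SEs: s₁/√n₁ = 82.9/√244 = 5.3071, s₂/√n₂ = 69.7/√78 = 7.8920.
Unpooled SE of the difference: √(28.16531041 + 62.283664) = 9.5105.
Margin of error = z* · SE = 1.645 × 9.5105 = 15.6448.
x̄₁ − x̄₂ = 281 − 476 = -195.0000.
CI: -195.0000 ± 15.6448 = (-210.6448, -179.3552).
The interval (-210.6448, -179.3552) does not contain 0, so the difference is significant.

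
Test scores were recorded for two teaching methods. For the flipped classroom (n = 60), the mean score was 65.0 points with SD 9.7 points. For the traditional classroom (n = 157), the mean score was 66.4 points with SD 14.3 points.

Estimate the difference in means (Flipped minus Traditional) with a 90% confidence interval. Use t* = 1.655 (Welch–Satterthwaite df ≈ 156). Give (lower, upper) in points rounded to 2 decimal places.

Standard errors of each mean: 9.7/√60 = 1.2523 and 14.3/√157 = 1.1413.
SE(x̄₁ − x̄₂) = √(1.2523² + 1.1413²) = 1.6943 for independent samples with unequal variances.
With t* = 1.655, the margin is 1.655 × 1.6943 = 2.8041.
x̄₁ − x̄₂ = 65.0 − 66.4 = -1.4000; the interval is -1.4000 ± 2.8041 = (-4.20, 1.40).

(-4.20, 1.40)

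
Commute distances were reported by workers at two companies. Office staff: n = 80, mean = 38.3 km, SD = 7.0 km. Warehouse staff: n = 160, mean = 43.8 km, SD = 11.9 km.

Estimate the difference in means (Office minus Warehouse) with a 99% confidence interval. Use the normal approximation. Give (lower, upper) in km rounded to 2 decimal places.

Per-group SEs: s₁/√n₁ = 7.0/√80 = 0.7826, s₂/√n₂ = 11.9/√160 = 0.9408.
Unpooled SE of the difference: √(0.61246276 + 0.88510464) = 1.2238.
Margin of error = z* · SE = 2.576 × 1.2238 = 3.1525.
x̄₁ − x̄₂ = 38.3 − 43.8 = -5.5000.
CI: -5.5000 ± 3.1525 = (-8.65, -2.35).

(-8.65, -2.35)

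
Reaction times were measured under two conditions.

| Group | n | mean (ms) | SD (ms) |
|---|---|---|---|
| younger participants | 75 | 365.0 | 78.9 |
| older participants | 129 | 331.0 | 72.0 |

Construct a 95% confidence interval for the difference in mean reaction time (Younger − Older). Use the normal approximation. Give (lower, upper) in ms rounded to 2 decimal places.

Per-group SEs: s₁/√n₁ = 78.9/√75 = 9.1106, s₂/√n₂ = 72.0/√129 = 6.3392.
Unpooled SE of the difference: √(83.00303236 + 40.18545664) = 11.0990.
Margin of error = z* · SE = 1.960 × 11.0990 = 21.7540.
x̄₁ − x̄₂ = 365.0 − 331.0 = 34.0000.
CI: 34.0000 ± 21.7540 = (12.25, 55.75).

(12.25, 55.75)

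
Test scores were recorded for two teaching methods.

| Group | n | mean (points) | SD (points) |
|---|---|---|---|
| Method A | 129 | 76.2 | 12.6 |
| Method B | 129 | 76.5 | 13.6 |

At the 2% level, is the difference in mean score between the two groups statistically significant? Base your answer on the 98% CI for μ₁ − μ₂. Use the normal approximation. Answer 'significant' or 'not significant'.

not significant

SE₁ = s₁/√n₁ = 12.6/√129 = 1.1094; SE₂ = 13.6/√129 = 1.1974.
Independent samples, unequal variances: SE_diff = √(SE₁² + SE₂²) = √(1.23076836 + 1.43376676) = 1.6323.
z* = 2.326, so margin of error = 2.326 × 1.6323 = 3.7967.
Difference in means = 76.2 − 76.5 = -0.3000.
-0.3000 ± 3.7967 → (-4.0967, 3.4967).
The interval (-4.0967, 3.4967) contains 0, so the difference is not significant.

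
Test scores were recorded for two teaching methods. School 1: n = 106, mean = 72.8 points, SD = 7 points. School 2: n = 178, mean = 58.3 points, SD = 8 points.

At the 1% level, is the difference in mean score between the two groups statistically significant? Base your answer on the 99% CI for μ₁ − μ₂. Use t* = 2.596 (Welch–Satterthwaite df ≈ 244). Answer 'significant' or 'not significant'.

SE₁ = s₁/√n₁ = 7/√106 = 0.6799; SE₂ = 8/√178 = 0.5996.
Independent samples, unequal variances: SE_diff = √(SE₁² + SE₂²) = √(0.46226401 + 0.35952016) = 0.9065.
t* = 2.596, so margin of error = 2.596 × 0.9065 = 2.3533.
Difference in means = 72.8 − 58.3 = 14.5000.
14.5000 ± 2.3533 → (12.1467, 16.8533).
The interval (12.1467, 16.8533) does not contain 0, so the difference is significant.

significant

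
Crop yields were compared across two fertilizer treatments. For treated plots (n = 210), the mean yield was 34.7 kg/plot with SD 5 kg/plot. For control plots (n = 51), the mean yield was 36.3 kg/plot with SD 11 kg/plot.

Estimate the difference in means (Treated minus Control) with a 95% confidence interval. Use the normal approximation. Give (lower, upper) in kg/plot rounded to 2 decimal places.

SE₁ = s₁/√n₁ = 5/√210 = 0.3450; SE₂ = 11/√51 = 1.5403.
Independent samples, unequal variances: SE_diff = √(SE₁² + SE₂²) = √(0.119025 + 2.37252409) = 1.5785.
z* = 1.960, so margin of error = 1.960 × 1.5785 = 3.0939.
Difference in means = 34.7 − 36.3 = -1.6000.
-1.6000 ± 3.0939 → (-4.69, 1.49).

(-4.69, 1.49)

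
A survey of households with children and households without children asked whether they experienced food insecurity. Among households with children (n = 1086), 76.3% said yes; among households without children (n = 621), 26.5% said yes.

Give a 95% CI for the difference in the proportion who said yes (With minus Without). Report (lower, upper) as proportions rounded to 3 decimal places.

The two standard errors are √(0.7630×0.2370/1086) = 0.01290 and √(0.2650×0.7350/621) = 0.01771.
Because the samples are independent, SE_diff = √(0.01290² + 0.01771²) = 0.02191.
Using z* = 1.960 for 95%, ME = 1.960 × 0.02191 = 0.04294.
p̂₁ − p̂₂ = 0.4980; interval 0.4980 ± 0.04294 gives (0.455, 0.541).

(0.455, 0.541)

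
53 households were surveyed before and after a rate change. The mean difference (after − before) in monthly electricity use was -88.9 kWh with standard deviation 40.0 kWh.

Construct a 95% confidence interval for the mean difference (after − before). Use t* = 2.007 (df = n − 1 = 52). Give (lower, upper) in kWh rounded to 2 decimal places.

(-99.93, -77.87)

This is a matched-pairs design, so SE = s_d/√n = 40.0/√53 = 5.4944.
Margin = 2.007 × 5.4944 = 11.0273; the interval is -88.9 ± 11.0273 = (-99.93, -77.87).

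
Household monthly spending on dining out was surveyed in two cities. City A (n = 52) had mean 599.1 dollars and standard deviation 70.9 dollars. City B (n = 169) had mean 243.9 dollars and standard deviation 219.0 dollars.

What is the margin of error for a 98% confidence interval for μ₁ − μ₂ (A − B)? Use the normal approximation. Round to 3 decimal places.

Standard errors of each mean: 70.9/√52 = 9.8321 and 219.0/√169 = 16.8462.
SE(x̄₁ − x̄₂) = √(9.8321² + 16.8462²) = 19.5055 for independent samples with unequal variances.
With z* = 2.326, the margin is 2.326 × 19.5055 = 45.3698.

45.370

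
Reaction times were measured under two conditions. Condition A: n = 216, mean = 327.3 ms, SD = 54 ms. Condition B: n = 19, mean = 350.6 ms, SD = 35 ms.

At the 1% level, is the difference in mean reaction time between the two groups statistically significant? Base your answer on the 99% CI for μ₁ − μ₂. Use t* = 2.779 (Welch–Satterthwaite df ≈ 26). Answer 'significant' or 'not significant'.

Per-group SEs: s₁/√n₁ = 54/√216 = 3.6742, s₂/√n₂ = 35/√19 = 8.0296.
Unpooled SE of the difference: √(13.49974564 + 64.47447616) = 8.8303.
Margin of error = t* · SE = 2.779 × 8.8303 = 24.5394.
x̄₁ − x̄₂ = 327.3 − 350.6 = -23.3000.
CI: -23.3000 ± 24.5394 = (-47.8394, 1.2394).
The interval (-47.8394, 1.2394) contains 0, so the difference is not significant.

not significant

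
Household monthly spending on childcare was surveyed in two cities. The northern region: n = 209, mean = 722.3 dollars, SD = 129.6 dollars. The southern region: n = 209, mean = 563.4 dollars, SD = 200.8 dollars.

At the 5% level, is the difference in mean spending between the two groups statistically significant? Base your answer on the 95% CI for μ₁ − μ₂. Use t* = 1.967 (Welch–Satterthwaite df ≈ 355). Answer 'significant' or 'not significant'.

Standard errors of each mean: 129.6/√209 = 8.9646 and 200.8/√209 = 13.8896.
SE(x̄₁ − x̄₂) = √(8.9646² + 13.8896²) = 16.5313 for independent samples with unequal variances.
With t* = 1.967, the margin is 1.967 × 16.5313 = 32.5171.
x̄₁ − x̄₂ = 722.3 − 563.4 = 158.9000; the interval is 158.9000 ± 32.5171 = (126.3829, 191.4171).
The interval (126.3829, 191.4171) does not contain 0, so the difference is significant.

significant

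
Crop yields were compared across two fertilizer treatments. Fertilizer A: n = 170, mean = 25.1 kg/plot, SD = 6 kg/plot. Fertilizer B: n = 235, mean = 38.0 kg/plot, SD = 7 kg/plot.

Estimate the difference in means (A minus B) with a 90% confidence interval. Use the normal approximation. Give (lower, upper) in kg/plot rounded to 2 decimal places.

Standard errors of each mean: 6/√170 = 0.4602 and 7/√235 = 0.4566.
SE(x̄₁ − x̄₂) = √(0.4602² + 0.4566²) = 0.6483 for independent samples with unequal variances.
With z* = 1.645, the margin is 1.645 × 0.6483 = 1.0665.
x̄₁ − x̄₂ = 25.1 − 38.0 = -12.9000; the interval is -12.9000 ± 1.0665 = (-13.97, -11.83).

(-13.97, -11.83)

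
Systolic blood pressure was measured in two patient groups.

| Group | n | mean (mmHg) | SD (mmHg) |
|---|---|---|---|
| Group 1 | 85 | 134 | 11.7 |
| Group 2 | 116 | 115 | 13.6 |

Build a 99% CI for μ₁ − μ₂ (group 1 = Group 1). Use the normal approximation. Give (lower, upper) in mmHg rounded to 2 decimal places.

Standard errors of each mean: 11.7/√85 = 1.2690 and 13.6/√116 = 1.2627.
SE(x̄₁ − x̄₂) = √(1.2690² + 1.2627²) = 1.7902 for independent samples with unequal variances.
With z* = 2.576, the margin is 2.576 × 1.7902 = 4.6116.
x̄₁ − x̄₂ = 134 − 115 = 19.0000; the interval is 19.0000 ± 4.6116 = (14.39, 23.61).

(14.39, 23.61)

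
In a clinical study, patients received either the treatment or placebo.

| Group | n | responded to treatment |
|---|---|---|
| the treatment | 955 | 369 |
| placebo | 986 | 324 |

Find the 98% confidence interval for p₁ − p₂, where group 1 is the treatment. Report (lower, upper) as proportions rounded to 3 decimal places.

(0.007, 0.108)

Sample proportions: 369/955 = 0.3864, 324/986 = 0.3286.
Each SE is √(p̂(1−p̂)/n): √(0.3864·0.6136/955) = 0.01576 and √(0.3286·0.6714/986) = 0.01496.
SE(p̂₁ − p̂₂) = √(SE₁² + SE₂²) = √(0.0002483776 + 0.0002238016) = 0.02173, since the two samples are independent.
At 98% confidence z* = 2.326; margin = 2.326 × 0.02173 = 0.05054.
The difference is 0.3864 − 0.3286 = 0.0578, so the interval is 0.0578 ± 0.05054 = (0.007, 0.108).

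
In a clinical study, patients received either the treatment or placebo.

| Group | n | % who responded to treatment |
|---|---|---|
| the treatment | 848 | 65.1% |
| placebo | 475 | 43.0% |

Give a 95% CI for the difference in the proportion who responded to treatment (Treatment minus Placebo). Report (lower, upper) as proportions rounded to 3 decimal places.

(0.166, 0.276)

The two standard errors are √(0.6510×0.3490/848) = 0.01637 and √(0.4300×0.5700/475) = 0.02272.
Because the samples are independent, SE_diff = √(0.01637² + 0.02272²) = 0.02800.
Using z* = 1.960 for 95%, ME = 1.960 × 0.02800 = 0.05488.
p̂₁ − p̂₂ = 0.2210; interval 0.2210 ± 0.05488 gives (0.166, 0.276).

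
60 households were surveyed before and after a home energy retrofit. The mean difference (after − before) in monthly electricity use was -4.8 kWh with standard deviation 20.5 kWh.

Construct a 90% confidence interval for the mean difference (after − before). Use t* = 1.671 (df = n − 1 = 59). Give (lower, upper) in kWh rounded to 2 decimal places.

(-9.22, -0.38)

This is a matched-pairs design, so SE = s_d/√n = 20.5/√60 = 2.6465.
Margin = 1.671 × 2.6465 = 4.4223; the interval is -4.8 ± 4.4223 = (-9.22, -0.38).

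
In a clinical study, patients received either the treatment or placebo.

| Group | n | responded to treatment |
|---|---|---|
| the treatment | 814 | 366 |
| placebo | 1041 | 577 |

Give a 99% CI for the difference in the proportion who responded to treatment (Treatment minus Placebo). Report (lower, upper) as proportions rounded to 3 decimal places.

First, p̂₁ = 366/814 = 0.4496; p̂₂ = 577/1041 = 0.5543.
The two standard errors are √(0.4496×0.5504/814) = 0.01744 and √(0.5543×0.4457/1041) = 0.01541.
Because the samples are independent, SE_diff = √(0.01744² + 0.01541²) = 0.02327.
Using z* = 2.576 for 99%, ME = 2.576 × 0.02327 = 0.05994.
p̂₁ − p̂₂ = -0.1047; interval -0.1047 ± 0.05994 gives (-0.165, -0.045).

(-0.165, -0.045)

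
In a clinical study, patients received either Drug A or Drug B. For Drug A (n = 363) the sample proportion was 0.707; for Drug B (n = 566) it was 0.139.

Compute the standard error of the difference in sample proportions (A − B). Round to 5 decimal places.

SE₁ = √(p̂₁(1−p̂₁)/n₁) = √(0.7070·0.2930/363) = 0.02389; SE₂ = √(0.1390·0.8610/566) = 0.01454.
Independent samples: SE of the difference = √(SE₁² + SE₂²) = √(0.0005707321 + 0.0002114116) = 0.02797.

0.02797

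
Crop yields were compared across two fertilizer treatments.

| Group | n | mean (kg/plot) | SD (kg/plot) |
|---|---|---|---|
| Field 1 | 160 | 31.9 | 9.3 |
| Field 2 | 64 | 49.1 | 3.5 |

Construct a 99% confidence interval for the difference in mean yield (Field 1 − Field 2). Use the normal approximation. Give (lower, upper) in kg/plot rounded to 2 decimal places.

(-19.40, -15.00)

Standard errors of each mean: 9.3/√160 = 0.7352 and 3.5/√64 = 0.4375.
SE(x̄₁ − x̄₂) = √(0.7352² + 0.4375²) = 0.8555 for independent samples with unequal variances.
With z* = 2.576, the margin is 2.576 × 0.8555 = 2.2038.
x̄₁ − x̄₂ = 31.9 − 49.1 = -17.2000; the interval is -17.2000 ± 2.2038 = (-19.40, -15.00).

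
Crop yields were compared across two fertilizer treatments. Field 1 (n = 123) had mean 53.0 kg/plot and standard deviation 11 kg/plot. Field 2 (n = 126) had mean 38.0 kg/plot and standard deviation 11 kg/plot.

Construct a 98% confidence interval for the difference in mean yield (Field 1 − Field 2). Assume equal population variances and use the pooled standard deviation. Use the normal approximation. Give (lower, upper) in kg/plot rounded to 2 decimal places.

(11.76, 18.24)

s_p = √[((n₁−1)s₁² + (n₂−1)s₂²)/(n₁+n₂−2)] = √[(122·11² + 125·11²)/247] = 11.0000.
SE = 11.0000·√(1/123 + 1/126) = 1.3943.
With z* = 2.326, margin = 2.326 × 1.3943 = 3.2431.
x̄₁ − x̄₂ = 53.0 − 38.0 = 15.0000; interval 15.0000 ± 3.2431 = (11.76, 18.24).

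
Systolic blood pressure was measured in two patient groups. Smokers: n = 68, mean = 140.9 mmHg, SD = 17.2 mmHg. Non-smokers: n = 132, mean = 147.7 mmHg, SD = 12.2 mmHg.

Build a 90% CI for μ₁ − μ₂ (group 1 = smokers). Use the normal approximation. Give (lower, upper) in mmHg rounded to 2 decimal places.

SE₁ = s₁/√n₁ = 17.2/√68 = 2.0858; SE₂ = 12.2/√132 = 1.0619.
Independent samples, unequal variances: SE_diff = √(SE₁² + SE₂²) = √(4.35056164 + 1.12763161) = 2.3406.
z* = 1.645, so margin of error = 1.645 × 2.3406 = 3.8503.
Difference in means = 140.9 − 147.7 = -6.8000.
-6.8000 ± 3.8503 → (-10.65, -2.95).

(-10.65, -2.95)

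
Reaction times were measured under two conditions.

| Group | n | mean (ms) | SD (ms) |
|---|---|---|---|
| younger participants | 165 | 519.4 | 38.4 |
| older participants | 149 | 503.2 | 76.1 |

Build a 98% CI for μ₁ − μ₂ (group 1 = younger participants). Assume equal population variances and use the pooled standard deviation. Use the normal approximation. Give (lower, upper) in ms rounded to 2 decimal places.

s_p = √[((n₁−1)s₁² + (n₂−1)s₂²)/(n₁+n₂−2)] = √[(164·38.4² + 148·76.1²)/312] = 59.3481.
SE = 59.3481·√(1/165 + 1/149) = 6.7071.
With z* = 2.326, margin = 2.326 × 6.7071 = 15.6007.
x̄₁ − x̄₂ = 519.4 − 503.2 = 16.2000; interval 16.2000 ± 15.6007 = (0.60, 31.80).

(0.60, 31.80)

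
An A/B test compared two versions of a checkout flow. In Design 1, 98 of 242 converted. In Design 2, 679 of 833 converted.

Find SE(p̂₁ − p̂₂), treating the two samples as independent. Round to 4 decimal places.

First, p̂₁ = 98/242 = 0.4050; p̂₂ = 679/833 = 0.8151.
The two standard errors are √(0.4050×0.5950/242) = 0.03156 and √(0.8151×0.1849/833) = 0.01345.
Because the samples are independent, SE_diff = √(0.03156² + 0.01345²) = 0.03431.

0.0343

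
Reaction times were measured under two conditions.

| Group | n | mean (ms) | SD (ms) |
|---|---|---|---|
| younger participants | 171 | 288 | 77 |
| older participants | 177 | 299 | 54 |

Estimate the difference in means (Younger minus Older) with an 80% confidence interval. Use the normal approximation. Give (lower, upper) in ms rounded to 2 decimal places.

(-20.17, -1.83)

Standard errors of each mean: 77/√171 = 5.8883 and 54/√177 = 4.0589.
SE(x̄₁ − x̄₂) = √(5.8883² + 4.0589²) = 7.1517 for independent samples with unequal variances.
With z* = 1.282, the margin is 1.282 × 7.1517 = 9.1685.
x̄₁ − x̄₂ = 288 − 299 = -11.0000; the interval is -11.0000 ± 9.1685 = (-20.17, -1.83).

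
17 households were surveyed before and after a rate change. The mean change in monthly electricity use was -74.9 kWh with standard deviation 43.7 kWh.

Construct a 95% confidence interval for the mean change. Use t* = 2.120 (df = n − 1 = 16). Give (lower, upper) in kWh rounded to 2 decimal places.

(-97.37, -52.43)

Paired design: SE = s_d/√n = 43.7/√17 = 10.5988.
t* = 2.120; margin of error = 2.120 × 10.5988 = 22.4695.
-74.9 ± 22.4695 → (-97.37, -52.43).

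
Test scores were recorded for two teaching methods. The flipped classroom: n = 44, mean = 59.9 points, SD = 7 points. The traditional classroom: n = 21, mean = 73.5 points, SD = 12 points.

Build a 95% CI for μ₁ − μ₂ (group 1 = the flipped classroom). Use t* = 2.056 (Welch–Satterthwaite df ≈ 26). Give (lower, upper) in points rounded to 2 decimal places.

(-19.40, -7.80)

Standard errors of each mean: 7/√44 = 1.0553 and 12/√21 = 2.6186.
SE(x̄₁ − x̄₂) = √(1.0553² + 2.6186²) = 2.8232 for independent samples with unequal variances.
With t* = 2.056, the margin is 2.056 × 2.8232 = 5.8045.
x̄₁ − x̄₂ = 59.9 − 73.5 = -13.6000; the interval is -13.6000 ± 5.8045 = (-19.40, -7.80).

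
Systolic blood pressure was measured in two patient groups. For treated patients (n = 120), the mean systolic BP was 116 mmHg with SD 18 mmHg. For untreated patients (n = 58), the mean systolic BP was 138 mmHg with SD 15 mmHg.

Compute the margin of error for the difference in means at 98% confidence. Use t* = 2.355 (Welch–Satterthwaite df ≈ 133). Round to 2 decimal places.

6.04

Per-group SEs: s₁/√n₁ = 18/√120 = 1.6432, s₂/√n₂ = 15/√58 = 1.9696.
Unpooled SE of the difference: √(2.70010624 + 3.87932416) = 2.5650.
Margin of error = t* · SE = 2.355 × 2.5650 = 6.0406.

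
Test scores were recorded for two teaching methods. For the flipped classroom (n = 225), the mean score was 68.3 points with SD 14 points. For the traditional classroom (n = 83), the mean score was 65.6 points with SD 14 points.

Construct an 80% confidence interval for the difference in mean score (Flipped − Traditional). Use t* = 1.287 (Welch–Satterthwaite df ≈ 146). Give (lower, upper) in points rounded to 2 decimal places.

(0.39, 5.01)

Standard errors of each mean: 14/√225 = 0.9333 and 14/√83 = 1.5367.
SE(x̄₁ − x̄₂) = √(0.9333² + 1.5367²) = 1.7979 for independent samples with unequal variances.
With t* = 1.287, the margin is 1.287 × 1.7979 = 2.3139.
x̄₁ − x̄₂ = 68.3 − 65.6 = 2.7000; the interval is 2.7000 ± 2.3139 = (0.39, 5.01).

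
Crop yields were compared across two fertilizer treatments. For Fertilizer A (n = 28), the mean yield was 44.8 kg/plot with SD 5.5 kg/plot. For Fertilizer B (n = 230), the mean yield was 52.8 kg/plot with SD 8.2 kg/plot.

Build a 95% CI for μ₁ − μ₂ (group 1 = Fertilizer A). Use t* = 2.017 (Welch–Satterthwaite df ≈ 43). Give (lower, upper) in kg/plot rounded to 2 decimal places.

(-10.36, -5.64)

SE₁ = s₁/√n₁ = 5.5/√28 = 1.0394; SE₂ = 8.2/√230 = 0.5407.
Independent samples, unequal variances: SE_diff = √(SE₁² + SE₂²) = √(1.08035236 + 0.29235649) = 1.1716.
t* = 2.017, so margin of error = 2.017 × 1.1716 = 2.3631.
Difference in means = 44.8 − 52.8 = -8.0000.
-8.0000 ± 2.3631 → (-10.36, -5.64).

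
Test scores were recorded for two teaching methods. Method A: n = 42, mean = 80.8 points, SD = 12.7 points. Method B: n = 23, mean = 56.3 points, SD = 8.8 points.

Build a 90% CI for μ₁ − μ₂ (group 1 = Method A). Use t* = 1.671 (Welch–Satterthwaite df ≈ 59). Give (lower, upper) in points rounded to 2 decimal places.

(20.01, 28.99)

Standard errors of each mean: 12.7/√42 = 1.9597 and 8.8/√23 = 1.8349.
SE(x̄₁ − x̄₂) = √(1.9597² + 1.8349²) = 2.6846 for independent samples with unequal variances.
With t* = 1.671, the margin is 1.671 × 2.6846 = 4.4860.
x̄₁ − x̄₂ = 80.8 − 56.3 = 24.5000; the interval is 24.5000 ± 4.4860 = (20.01, 28.99).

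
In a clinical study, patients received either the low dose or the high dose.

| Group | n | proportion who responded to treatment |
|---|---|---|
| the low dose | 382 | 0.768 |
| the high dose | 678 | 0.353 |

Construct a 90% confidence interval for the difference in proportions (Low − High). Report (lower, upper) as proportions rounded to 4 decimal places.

Each SE is √(p̂(1−p̂)/n): √(0.7680·0.2320/382) = 0.02160 and √(0.3530·0.6470/678) = 0.01835.
SE(p̂₁ − p̂₂) = √(SE₁² + SE₂²) = √(0.00046656 + 0.0003367225) = 0.02834, since the two samples are independent.
At 90% confidence z* = 1.645; margin = 1.645 × 0.02834 = 0.04662.
The difference is 0.7680 − 0.3530 = 0.4150, so the interval is 0.4150 ± 0.04662 = (0.3684, 0.4616).

(0.3684, 0.4616)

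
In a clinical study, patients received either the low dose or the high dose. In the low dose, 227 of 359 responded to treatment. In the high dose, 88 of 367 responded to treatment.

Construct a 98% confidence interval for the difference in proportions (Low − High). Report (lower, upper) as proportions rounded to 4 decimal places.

Sample proportions: 227/359 = 0.6323, 88/367 = 0.2398.
Each SE is √(p̂(1−p̂)/n): √(0.6323·0.3677/359) = 0.02545 and √(0.2398·0.7602/367) = 0.02229.
SE(p̂₁ − p̂₂) = √(SE₁² + SE₂²) = √(0.0006477025 + 0.0004968441) = 0.03383, since the two samples are independent.
At 98% confidence z* = 2.326; margin = 2.326 × 0.03383 = 0.07869.
The difference is 0.6323 − 0.2398 = 0.3925, so the interval is 0.3925 ± 0.07869 = (0.3138, 0.4712).

(0.3138, 0.4712)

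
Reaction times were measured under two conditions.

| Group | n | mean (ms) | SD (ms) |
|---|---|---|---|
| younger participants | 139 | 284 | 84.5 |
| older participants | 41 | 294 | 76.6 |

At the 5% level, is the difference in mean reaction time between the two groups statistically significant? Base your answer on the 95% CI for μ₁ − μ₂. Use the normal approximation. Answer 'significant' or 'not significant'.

not significant

Per-group SEs: s₁/√n₁ = 84.5/√139 = 7.1672, s₂/√n₂ = 76.6/√41 = 11.9629.
Unpooled SE of the difference: √(51.36875584 + 143.11097641) = 13.9456.
Margin of error = z* · SE = 1.960 × 13.9456 = 27.3334.
x̄₁ − x̄₂ = 284 − 294 = -10.0000.
CI: -10.0000 ± 27.3334 = (-37.3334, 17.3334).
The interval (-37.3334, 17.3334) contains 0, so the difference is not significant.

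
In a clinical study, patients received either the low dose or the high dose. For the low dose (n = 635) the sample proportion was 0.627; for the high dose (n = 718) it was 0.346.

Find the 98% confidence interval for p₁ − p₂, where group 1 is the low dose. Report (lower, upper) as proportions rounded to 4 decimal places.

(0.2202, 0.3418)

SE₁ = √(p̂₁(1−p̂₁)/n₁) = √(0.6270·0.3730/635) = 0.01919; SE₂ = √(0.3460·0.6540/718) = 0.01775.
Independent samples: SE of the difference = √(SE₁² + SE₂²) = √(0.0003682561 + 0.0003150625) = 0.02614.
z* for 98% confidence is 2.326, so the margin of error is 2.326 × 0.02614 = 0.06080.
Point estimate p̂₁ − p̂₂ = 0.6270 − 0.3460 = 0.2810.
0.2810 ± 0.06080 → (0.2202, 0.3418).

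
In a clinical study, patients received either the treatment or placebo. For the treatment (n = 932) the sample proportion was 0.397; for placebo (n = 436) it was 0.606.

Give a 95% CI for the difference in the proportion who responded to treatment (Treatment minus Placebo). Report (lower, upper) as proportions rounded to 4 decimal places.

The two standard errors are √(0.3970×0.6030/932) = 0.01603 and √(0.6060×0.3940/436) = 0.02340.
Because the samples are independent, SE_diff = √(0.01603² + 0.02340²) = 0.02836.
Using z* = 1.960 for 95%, ME = 1.960 × 0.02836 = 0.05559.
p̂₁ − p̂₂ = -0.2090; interval -0.2090 ± 0.05559 gives (-0.2646, -0.1534).

(-0.2646, -0.1534)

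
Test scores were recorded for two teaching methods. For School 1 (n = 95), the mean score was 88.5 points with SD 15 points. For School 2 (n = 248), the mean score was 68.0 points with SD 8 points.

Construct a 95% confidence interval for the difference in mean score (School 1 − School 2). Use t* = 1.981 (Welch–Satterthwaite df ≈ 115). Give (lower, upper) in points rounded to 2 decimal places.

SE₁ = s₁/√n₁ = 15/√95 = 1.5390; SE₂ = 8/√248 = 0.5080.
Independent samples, unequal variances: SE_diff = √(SE₁² + SE₂²) = √(2.368521 + 0.258064) = 1.6207.
t* = 1.981, so margin of error = 1.981 × 1.6207 = 3.2106.
Difference in means = 88.5 − 68.0 = 20.5000.
20.5000 ± 3.2106 → (17.29, 23.71).

(17.29, 23.71)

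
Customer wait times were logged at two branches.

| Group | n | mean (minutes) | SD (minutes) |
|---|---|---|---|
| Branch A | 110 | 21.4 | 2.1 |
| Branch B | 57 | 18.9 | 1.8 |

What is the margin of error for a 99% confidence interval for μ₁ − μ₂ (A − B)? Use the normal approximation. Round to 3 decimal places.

0.802

Per-group SEs: s₁/√n₁ = 2.1/√110 = 0.2002, s₂/√n₂ = 1.8/√57 = 0.2384.
Unpooled SE of the difference: √(0.04008004 + 0.05683456) = 0.3113.
Margin of error = z* · SE = 2.576 × 0.3113 = 0.8019.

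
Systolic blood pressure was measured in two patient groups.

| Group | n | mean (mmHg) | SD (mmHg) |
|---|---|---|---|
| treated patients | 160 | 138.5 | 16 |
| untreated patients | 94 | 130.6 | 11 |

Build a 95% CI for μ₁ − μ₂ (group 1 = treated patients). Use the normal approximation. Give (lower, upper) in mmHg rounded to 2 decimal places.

Standard errors of each mean: 16/√160 = 1.2649 and 11/√94 = 1.1346.
SE(x̄₁ − x̄₂) = √(1.2649² + 1.1346²) = 1.6992 for independent samples with unequal variances.
With z* = 1.960, the margin is 1.960 × 1.6992 = 3.3304.
x̄₁ − x̄₂ = 138.5 − 130.6 = 7.9000; the interval is 7.9000 ± 3.3304 = (4.57, 11.23).

(4.57, 11.23)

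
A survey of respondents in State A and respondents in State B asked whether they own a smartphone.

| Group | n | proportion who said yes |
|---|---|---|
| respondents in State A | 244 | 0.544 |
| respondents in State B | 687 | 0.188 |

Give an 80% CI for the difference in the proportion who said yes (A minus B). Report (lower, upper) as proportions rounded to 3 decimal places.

(0.311, 0.401)

Each SE is √(p̂(1−p̂)/n): √(0.5440·0.4560/244) = 0.03189 and √(0.1880·0.8120/687) = 0.01491.
SE(p̂₁ − p̂₂) = √(SE₁² + SE₂²) = √(0.0010169721 + 0.0002223081) = 0.03520, since the two samples are independent.
At 80% confidence z* = 1.282; margin = 1.282 × 0.03520 = 0.04513.
The difference is 0.5440 − 0.1880 = 0.3560, so the interval is 0.3560 ± 0.04513 = (0.311, 0.401).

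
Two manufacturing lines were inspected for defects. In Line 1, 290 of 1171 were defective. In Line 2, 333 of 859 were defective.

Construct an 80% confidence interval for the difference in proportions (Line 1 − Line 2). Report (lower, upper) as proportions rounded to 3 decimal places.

First, p̂₁ = 290/1171 = 0.2477; p̂₂ = 333/859 = 0.3877.
The two standard errors are √(0.2477×0.7523/1171) = 0.01261 and √(0.3877×0.6123/859) = 0.01662.
Because the samples are independent, SE_diff = √(0.01261² + 0.01662²) = 0.02086.
Using z* = 1.282 for 80%, ME = 1.282 × 0.02086 = 0.02674.
p̂₁ − p̂₂ = -0.1400; interval -0.1400 ± 0.02674 gives (-0.167, -0.113).

(-0.167, -0.113)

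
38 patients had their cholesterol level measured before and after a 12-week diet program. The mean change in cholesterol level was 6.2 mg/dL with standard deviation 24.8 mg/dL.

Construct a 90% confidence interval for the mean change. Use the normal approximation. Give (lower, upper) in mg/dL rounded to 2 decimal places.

This is a matched-pairs design, so SE = s_d/√n = 24.8/√38 = 4.0231.
Margin = 1.645 × 4.0231 = 6.6180; the interval is 6.2 ± 6.6180 = (-0.42, 12.82).

(-0.42, 12.82)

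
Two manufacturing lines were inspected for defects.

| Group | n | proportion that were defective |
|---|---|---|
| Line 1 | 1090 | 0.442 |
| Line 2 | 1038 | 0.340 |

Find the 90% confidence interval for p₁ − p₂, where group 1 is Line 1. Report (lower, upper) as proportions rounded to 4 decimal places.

Each SE is √(p̂(1−p̂)/n): √(0.4420·0.5580/1090) = 0.01504 and √(0.3400·0.6600/1038) = 0.01470.
SE(p̂₁ − p̂₂) = √(SE₁² + SE₂²) = √(0.0002262016 + 0.00021609) = 0.02103, since the two samples are independent.
At 90% confidence z* = 1.645; margin = 1.645 × 0.02103 = 0.03459.
The difference is 0.4420 − 0.3400 = 0.1020, so the interval is 0.1020 ± 0.03459 = (0.0674, 0.1366).

(0.0674, 0.1366)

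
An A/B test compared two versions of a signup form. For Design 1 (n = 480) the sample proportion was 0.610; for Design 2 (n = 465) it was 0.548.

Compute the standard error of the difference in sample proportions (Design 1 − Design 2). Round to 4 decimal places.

The two standard errors are √(0.6100×0.3900/480) = 0.02226 and √(0.5480×0.4520/465) = 0.02308.
Because the samples are independent, SE_diff = √(0.02226² + 0.02308²) = 0.03207.

0.0321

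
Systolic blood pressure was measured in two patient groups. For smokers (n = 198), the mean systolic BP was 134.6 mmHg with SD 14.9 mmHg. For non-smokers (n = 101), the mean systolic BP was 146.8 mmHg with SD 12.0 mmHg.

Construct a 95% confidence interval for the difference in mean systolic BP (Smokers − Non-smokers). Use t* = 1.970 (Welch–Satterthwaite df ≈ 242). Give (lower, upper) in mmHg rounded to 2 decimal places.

Standard errors of each mean: 14.9/√198 = 1.0589 and 12.0/√101 = 1.1940.
SE(x̄₁ − x̄₂) = √(1.0589² + 1.1940²) = 1.5959 for independent samples with unequal variances.
With t* = 1.970, the margin is 1.970 × 1.5959 = 3.1439.
x̄₁ − x̄₂ = 134.6 − 146.8 = -12.2000; the interval is -12.2000 ± 3.1439 = (-15.34, -9.06).

(-15.34, -9.06)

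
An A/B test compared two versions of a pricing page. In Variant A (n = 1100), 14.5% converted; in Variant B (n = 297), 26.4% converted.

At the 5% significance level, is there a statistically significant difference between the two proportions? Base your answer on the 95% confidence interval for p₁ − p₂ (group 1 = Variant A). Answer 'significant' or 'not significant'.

The two standard errors are √(0.1450×0.8550/1100) = 0.01062 and √(0.2640×0.7360/297) = 0.02558.
Because the samples are independent, SE_diff = √(0.01062² + 0.02558²) = 0.02770.
Using z* = 1.960 for 95%, ME = 1.960 × 0.02770 = 0.05429.
p̂₁ − p̂₂ = -0.1190; interval -0.1190 ± 0.05429 gives (-0.17329, -0.06471).
The interval (-0.17329, -0.06471) does not contain 0, so the difference is significant.

significant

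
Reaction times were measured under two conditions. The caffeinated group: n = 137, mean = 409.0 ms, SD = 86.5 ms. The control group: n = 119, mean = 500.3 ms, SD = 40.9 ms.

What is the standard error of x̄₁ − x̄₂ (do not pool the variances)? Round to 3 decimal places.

8.287

SE₁ = s₁/√n₁ = 86.5/√137 = 7.3902; SE₂ = 40.9/√119 = 3.7493.
Independent samples, unequal variances: SE_diff = √(SE₁² + SE₂²) = √(54.61505604 + 14.05725049) = 8.2869.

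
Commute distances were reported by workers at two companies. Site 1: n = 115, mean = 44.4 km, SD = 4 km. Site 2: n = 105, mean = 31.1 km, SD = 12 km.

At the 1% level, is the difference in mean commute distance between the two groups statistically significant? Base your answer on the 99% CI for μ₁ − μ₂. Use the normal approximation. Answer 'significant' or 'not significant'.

SE₁ = s₁/√n₁ = 4/√115 = 0.3730; SE₂ = 12/√105 = 1.1711.
Independent samples, unequal variances: SE_diff = √(SE₁² + SE₂²) = √(0.139129 + 1.37147521) = 1.2291.
z* = 2.576, so margin of error = 2.576 × 1.2291 = 3.1662.
Difference in means = 44.4 − 31.1 = 13.3000.
13.3000 ± 3.1662 → (10.1338, 16.4662).
The interval (10.1338, 16.4662) does not contain 0, so the difference is significant.

significant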